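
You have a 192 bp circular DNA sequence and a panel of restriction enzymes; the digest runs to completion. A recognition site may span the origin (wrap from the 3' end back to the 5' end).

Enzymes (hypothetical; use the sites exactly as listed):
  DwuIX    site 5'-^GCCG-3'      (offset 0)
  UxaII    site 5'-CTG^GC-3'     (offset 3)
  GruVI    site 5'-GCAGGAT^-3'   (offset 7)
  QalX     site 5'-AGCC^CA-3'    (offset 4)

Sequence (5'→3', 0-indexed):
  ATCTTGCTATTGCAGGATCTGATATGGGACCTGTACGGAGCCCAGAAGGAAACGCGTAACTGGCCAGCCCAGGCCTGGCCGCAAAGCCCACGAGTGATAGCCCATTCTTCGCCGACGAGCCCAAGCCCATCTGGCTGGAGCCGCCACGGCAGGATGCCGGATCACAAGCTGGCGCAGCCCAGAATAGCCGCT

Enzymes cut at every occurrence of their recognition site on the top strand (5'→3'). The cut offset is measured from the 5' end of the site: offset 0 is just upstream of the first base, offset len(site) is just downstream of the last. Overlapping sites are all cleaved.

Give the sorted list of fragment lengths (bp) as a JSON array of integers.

Per-enzyme occurrences:
  DwuIX GCCG/0: at [77, 110, 139, 155, 186] ⇒ [77, 110, 139, 155, 186]
  UxaII CTGGC/3: at [59, 74, 130, 168] ⇒ [62, 77, 133, 171]
  GruVI GCAGGAT/7: at [11, 148] ⇒ [18, 155]
  QalX AGCCCA/4: at [38, 65, 84, 98, 117, 123, 175] ⇒ [42, 69, 88, 102, 121, 127, 179]

All cut coordinates (distinct, sorted): [18, 42, 62, 69, 77, 88, 102, 110, 121, 127, 133, 139, 155, 171, 179, 186]

Fragment lengths:
  18→42: 24 bp
  42→62: 20 bp
  62→69: 7 bp
  69→77: 8 bp
  77→88: 11 bp
  88→102: 14 bp
  102→110: 8 bp
  110→121: 11 bp
  121→127: 6 bp
  127→133: 6 bp
  133→139: 6 bp
  139→155: 16 bp
  155→171: 16 bp
  171→179: 8 bp
  179→186: 7 bp
  186→18 (wrap): 192-186+18 = 24 bp

[6,6,6,7,7,8,8,8,11,11,14,16,16,20,24,24]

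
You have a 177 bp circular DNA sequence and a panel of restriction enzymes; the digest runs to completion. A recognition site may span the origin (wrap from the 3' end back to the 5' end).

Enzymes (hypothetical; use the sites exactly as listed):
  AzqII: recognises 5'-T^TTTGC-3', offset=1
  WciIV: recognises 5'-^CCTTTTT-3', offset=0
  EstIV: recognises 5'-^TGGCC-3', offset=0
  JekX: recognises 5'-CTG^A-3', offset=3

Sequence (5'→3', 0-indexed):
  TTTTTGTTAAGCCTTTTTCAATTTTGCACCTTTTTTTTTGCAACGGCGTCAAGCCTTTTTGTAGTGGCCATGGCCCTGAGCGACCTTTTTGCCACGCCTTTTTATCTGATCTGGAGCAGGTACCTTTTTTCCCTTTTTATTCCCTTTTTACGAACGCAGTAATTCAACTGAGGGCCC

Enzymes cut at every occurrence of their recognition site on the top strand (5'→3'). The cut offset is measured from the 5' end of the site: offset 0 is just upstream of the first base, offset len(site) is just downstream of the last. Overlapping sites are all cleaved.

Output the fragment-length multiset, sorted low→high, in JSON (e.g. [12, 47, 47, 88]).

[4,5,5,6,6,8,8,9,9,11,11,11,12,13,14,17,28]

Per-enzyme occurrences:
  AzqII (TTTTGC, off=1): starts [21, 35, 86] → cuts [22, 36, 87]
  WciIV (CCTTTTT, off=0): starts [11, 28, 53, 83, 96, 122, 131, 142, 175] → cuts [11, 28, 53, 83, 96, 122, 131, 142, 175]
  EstIV (TGGCC, off=0): starts [64, 70] → cuts [64, 70]
  JekX (CTGA, off=3): starts [75, 105, 167] → cuts [78, 108, 170]

All cut coordinates (distinct, sorted): [11, 22, 28, 36, 53, 64, 70, 78, 83, 87, 96, 108, 122, 131, 142, 170, 175]

Fragments:
  11→22: 11 bp
  22→28: 6 bp
  28→36: 8 bp
  36→53: 17 bp
  53→64: 11 bp
  64→70: 6 bp
  70→78: 8 bp
  78→83: 5 bp
  83→87: 4 bp
  87→96: 9 bp
  96→108: 12 bp
  108→122: 14 bp
  122→131: 9 bp
  131→142: 11 bp
  142→170: 28 bp
  170→175: 5 bp
  175→11 (wrap): 177-175+11 = 13 bp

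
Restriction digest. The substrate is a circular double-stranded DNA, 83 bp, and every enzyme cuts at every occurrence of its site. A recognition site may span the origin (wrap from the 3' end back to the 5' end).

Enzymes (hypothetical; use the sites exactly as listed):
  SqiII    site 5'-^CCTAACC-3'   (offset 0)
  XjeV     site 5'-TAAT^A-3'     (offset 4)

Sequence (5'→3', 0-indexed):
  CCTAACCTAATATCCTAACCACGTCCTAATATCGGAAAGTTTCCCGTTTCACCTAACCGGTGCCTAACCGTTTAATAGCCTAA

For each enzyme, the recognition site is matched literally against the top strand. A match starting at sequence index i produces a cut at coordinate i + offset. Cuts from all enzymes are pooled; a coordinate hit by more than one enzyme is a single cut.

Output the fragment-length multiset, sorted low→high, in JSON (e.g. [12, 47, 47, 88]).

[2,2,5,11,11,14,17,21]

Site scan:
  SqiII (CCTAACC, off=0): starts [0, 13, 51, 62, 78] → cuts [0, 13, 51, 62, 78]
  XjeV (TAATA, off=4): starts [7, 26, 72] → cuts [11, 30, 76]

All cut coordinates (distinct, sorted): [0, 11, 13, 30, 51, 62, 76, 78]

Fragments:
  0→11: 11 bp
  11→13: 2 bp
  13→30: 17 bp
  30→51: 21 bp
  51→62: 11 bp
  62→76: 14 bp
  76→78: 2 bp
  78→0 (wrap): 83-78+0 = 5 bp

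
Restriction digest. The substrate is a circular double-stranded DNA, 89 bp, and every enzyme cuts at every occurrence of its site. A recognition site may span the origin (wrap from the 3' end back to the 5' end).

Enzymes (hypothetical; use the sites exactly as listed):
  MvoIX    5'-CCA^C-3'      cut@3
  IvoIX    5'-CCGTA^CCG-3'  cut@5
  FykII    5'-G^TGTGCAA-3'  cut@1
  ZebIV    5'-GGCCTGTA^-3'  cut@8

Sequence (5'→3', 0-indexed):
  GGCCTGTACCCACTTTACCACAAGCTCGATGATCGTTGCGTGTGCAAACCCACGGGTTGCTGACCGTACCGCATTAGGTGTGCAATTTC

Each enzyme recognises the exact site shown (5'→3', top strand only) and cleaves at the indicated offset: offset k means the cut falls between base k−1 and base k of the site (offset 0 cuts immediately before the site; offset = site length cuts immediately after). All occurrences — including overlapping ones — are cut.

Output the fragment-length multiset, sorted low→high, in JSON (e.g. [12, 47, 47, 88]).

Site scan:
  MvoIX (CCAC, off=3): starts [9, 17, 49] → cuts [12, 20, 52]
  IvoIX (CCGTACCG, off=5): starts [63] → cuts [68]
  FykII (GTGTGCAA, off=1): starts [39, 77] → cuts [40, 78]
  ZebIV (GGCCTGTA, off=8): starts [0] → cuts [8]

Pooled cuts: [8, 12, 20, 40, 52, 68, 78]

Fragment lengths:
  8→12: 4 bp
  12→20: 8 bp
  20→40: 20 bp
  40→52: 12 bp
  52→68: 16 bp
  68→78: 10 bp
  78→8 (wrap): 89-78+8 = 19 bp

[4,8,10,12,16,19,20]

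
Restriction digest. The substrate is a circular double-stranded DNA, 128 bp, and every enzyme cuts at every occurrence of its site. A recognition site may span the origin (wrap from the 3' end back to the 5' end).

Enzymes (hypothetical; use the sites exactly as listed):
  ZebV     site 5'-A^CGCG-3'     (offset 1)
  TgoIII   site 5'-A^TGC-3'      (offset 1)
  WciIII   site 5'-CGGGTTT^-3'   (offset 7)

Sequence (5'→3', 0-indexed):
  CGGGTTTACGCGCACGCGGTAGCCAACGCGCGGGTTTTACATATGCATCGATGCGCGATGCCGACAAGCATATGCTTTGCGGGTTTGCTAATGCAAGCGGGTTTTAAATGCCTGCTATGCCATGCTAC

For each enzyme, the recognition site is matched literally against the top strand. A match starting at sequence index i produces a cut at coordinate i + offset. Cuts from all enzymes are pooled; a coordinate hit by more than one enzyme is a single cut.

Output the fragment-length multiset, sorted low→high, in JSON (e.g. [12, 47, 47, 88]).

[1,4,5,5,6,6,7,8,9,11,12,13,13,14,14]

Per-enzyme occurrences:
  ZebV (ACGCG, off=1): starts [7, 13, 25] → cuts [8, 14, 26]
  TgoIII (ATGC, off=1): starts [42, 50, 57, 71, 90, 107, 116, 121] → cuts [43, 51, 58, 72, 91, 108, 117, 122]
  WciIII (CGGGTTT, off=7): starts [0, 30, 79, 97] → cuts [7, 37, 86, 104]

Pooled cuts: [7, 8, 14, 26, 37, 43, 51, 58, 72, 86, 91, 104, 108, 117, 122]

Fragments:
  7→8: 1 bp
  8→14: 6 bp
  14→26: 12 bp
  26→37: 11 bp
  37→43: 6 bp
  43→51: 8 bp
  51→58: 7 bp
  58→72: 14 bp
  72→86: 14 bp
  86→91: 5 bp
  91→104: 13 bp
  104→108: 4 bp
  108→117: 9 bp
  117→122: 5 bp
  122→7 (wrap): 128-122+7 = 13 bp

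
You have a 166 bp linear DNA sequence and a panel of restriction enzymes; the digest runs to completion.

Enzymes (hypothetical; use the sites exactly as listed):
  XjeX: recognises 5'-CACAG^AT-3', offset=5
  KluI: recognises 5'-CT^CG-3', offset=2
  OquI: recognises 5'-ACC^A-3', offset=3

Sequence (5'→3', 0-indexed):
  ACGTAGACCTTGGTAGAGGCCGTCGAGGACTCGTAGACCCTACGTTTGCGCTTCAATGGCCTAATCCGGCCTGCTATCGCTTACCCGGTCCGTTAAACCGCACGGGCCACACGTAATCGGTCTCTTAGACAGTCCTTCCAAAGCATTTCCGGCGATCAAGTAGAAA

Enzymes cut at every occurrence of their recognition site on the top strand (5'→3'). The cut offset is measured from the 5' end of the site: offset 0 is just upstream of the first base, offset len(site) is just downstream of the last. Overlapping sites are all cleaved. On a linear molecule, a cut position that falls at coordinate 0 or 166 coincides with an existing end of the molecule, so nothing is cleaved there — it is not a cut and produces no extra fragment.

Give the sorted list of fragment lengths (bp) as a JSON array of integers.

Scan for sites:
  XjeX (CACAGAT, off=5): no sites
  KluI (CTCG, off=2): starts [29] → cuts [31]
  OquI (ACCA, off=3): no sites

Pooled cuts: [31]

Fragments:
  [0,31): 31 bp
  [31,166): 135 bp

[31,135]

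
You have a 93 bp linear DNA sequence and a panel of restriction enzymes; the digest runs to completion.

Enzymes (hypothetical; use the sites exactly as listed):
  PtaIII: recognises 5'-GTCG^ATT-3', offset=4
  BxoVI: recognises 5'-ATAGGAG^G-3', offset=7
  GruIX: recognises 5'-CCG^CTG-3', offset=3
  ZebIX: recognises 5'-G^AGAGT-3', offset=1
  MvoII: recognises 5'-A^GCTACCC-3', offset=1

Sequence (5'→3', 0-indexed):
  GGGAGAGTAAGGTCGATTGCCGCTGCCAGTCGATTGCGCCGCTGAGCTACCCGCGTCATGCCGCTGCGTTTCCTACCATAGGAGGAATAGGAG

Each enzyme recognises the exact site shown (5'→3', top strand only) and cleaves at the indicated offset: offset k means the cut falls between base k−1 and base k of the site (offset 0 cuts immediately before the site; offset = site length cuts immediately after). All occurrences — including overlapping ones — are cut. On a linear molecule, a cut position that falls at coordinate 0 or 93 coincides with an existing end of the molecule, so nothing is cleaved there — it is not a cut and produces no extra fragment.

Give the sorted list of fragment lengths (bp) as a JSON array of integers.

Site scan:
  PtaIII (GTCGATT, off=4): starts [11, 28] → cuts [15, 32]
  BxoVI (ATAGGAGG, off=7): starts [77] → cuts [84]
  GruIX (CCGCTG, off=3): starts [19, 38, 60] → cuts [22, 41, 63]
  ZebIX (GAGAGT, off=1): starts [2] → cuts [3]
  MvoII (AGCTACCC, off=1): starts [44] → cuts [45]

All cut coordinates (distinct, sorted): [3, 15, 22, 32, 41, 45, 63, 84]

Fragment lengths:
  [0,3): 3 bp
  [3,15): 12 bp
  [15,22): 7 bp
  [22,32): 10 bp
  [32,41): 9 bp
  [41,45): 4 bp
  [45,63): 18 bp
  [63,84): 21 bp
  [84,93): 9 bp

[3,4,7,9,9,10,12,18,21]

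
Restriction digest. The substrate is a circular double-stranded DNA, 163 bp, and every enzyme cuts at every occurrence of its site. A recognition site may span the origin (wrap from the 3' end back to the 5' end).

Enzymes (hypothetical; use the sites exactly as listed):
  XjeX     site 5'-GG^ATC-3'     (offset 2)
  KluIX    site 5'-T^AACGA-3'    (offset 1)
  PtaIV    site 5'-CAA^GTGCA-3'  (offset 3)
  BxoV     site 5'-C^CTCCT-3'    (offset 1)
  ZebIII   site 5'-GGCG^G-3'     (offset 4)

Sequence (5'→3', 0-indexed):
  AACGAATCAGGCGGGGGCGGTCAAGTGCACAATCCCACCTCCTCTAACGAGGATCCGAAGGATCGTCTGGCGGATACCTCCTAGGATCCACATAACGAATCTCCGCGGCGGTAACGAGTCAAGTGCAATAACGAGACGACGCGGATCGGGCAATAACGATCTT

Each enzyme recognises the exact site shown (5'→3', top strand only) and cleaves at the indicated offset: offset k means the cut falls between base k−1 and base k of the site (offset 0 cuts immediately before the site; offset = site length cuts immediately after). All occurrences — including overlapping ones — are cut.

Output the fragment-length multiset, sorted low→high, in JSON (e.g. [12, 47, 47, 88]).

[2,5,5,6,7,7,7,8,8,9,9,10,10,11,13,14,15,17]

Site scan:
  XjeX (GGATC, off=2): starts [50, 59, 83, 142] → cuts [52, 61, 85, 144]
  KluIX (TAACGA, off=1): starts [44, 92, 111, 128, 153, 162] → cuts [0, 45, 93, 112, 129, 154]
  PtaIV (CAAGTGCA, off=3): starts [21, 119] → cuts [24, 122]
  BxoV (CCTCCT, off=1): starts [37, 76] → cuts [38, 77]
  ZebIII (GGCGG, off=4): starts [9, 15, 68, 106] → cuts [13, 19, 72, 110]

Pooled cuts: [0, 13, 19, 24, 38, 45, 52, 61, 72, 77, 85, 93, 110, 112, 122, 129, 144, 154]

Fragment lengths:
  0→13: 13 bp
  13→19: 6 bp
  19→24: 5 bp
  24→38: 14 bp
  38→45: 7 bp
  45→52: 7 bp
  52→61: 9 bp
  61→72: 11 bp
  72→77: 5 bp
  77→85: 8 bp
  85→93: 8 bp
  93→110: 17 bp
  110→112: 2 bp
  112→122: 10 bp
  122→129: 7 bp
  129→144: 15 bp
  144→154: 10 bp
  154→0 (wrap): 163-154+0 = 9 bp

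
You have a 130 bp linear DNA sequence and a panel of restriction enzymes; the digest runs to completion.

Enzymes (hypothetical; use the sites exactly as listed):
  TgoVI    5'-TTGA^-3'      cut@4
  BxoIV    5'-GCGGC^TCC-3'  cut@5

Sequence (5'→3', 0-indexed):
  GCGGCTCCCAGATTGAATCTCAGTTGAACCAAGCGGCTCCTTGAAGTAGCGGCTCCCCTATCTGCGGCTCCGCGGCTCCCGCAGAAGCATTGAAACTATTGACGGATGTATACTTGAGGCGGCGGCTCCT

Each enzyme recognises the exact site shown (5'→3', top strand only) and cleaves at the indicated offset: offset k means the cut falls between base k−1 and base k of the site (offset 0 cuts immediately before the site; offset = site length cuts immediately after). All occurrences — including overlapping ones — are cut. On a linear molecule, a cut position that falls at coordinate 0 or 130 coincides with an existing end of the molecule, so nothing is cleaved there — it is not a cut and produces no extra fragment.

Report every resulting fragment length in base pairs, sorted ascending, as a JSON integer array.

[4,5,7,8,9,9,9,10,11,11,15,15,17]

Scan for sites:
  TgoVI TTGA/4: at [12, 23, 40, 89, 98, 113] ⇒ [16, 27, 44, 93, 102, 117]
  BxoIV GCGGCTCC/5: at [0, 32, 48, 63, 71, 121] ⇒ [5, 37, 53, 68, 76, 126]

All cut coordinates (distinct, sorted): [5, 16, 27, 37, 44, 53, 68, 76, 93, 102, 117, 126]

Fragments:
  [0,5): 5 bp
  [5,16): 11 bp
  [16,27): 11 bp
  [27,37): 10 bp
  [37,44): 7 bp
  [44,53): 9 bp
  [53,68): 15 bp
  [68,76): 8 bp
  [76,93): 17 bp
  [93,102): 9 bp
  [102,117): 15 bp
  [117,126): 9 bp
  [126,130): 4 bp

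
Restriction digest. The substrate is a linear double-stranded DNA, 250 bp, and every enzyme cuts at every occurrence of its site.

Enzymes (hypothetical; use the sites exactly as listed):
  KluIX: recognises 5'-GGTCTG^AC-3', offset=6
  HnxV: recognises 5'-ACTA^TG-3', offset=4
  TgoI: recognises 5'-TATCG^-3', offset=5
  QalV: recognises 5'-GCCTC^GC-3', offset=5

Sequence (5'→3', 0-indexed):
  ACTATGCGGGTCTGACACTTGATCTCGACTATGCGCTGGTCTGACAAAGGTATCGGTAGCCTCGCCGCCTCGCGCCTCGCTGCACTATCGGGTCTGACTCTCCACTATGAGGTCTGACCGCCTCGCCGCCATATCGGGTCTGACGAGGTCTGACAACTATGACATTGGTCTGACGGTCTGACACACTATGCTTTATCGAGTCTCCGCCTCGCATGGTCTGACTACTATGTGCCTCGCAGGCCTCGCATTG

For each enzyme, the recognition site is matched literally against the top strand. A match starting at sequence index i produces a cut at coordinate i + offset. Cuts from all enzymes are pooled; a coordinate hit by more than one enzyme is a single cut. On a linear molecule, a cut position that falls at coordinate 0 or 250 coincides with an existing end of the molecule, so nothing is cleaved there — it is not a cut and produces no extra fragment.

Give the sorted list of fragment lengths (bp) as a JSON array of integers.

Scan for sites:
  KluIX GGTCTGAC/6: at [8, 37, 90, 110, 136, 146, 166, 174, 214] ⇒ [14, 43, 96, 116, 142, 152, 172, 180, 220]
  HnxV ACTATG/4: at [0, 27, 103, 155, 184, 223] ⇒ [4, 31, 107, 159, 188, 227]
  TgoI TATCG/5: at [50, 85, 131, 193] ⇒ [55, 90, 136, 198]
  QalV GCCTCGC/5: at [58, 66, 73, 119, 205, 230, 239] ⇒ [63, 71, 78, 124, 210, 235, 244]

All cut coordinates (distinct, sorted): [4, 14, 31, 43, 55, 63, 71, 78, 90, 96, 107, 116, 124, 136, 142, 152, 159, 172, 180, 188, 198, 210, 220, 227, 235, 244]

Fragment lengths:
  [0,4): 4 bp
  [4,14): 10 bp
  [14,31): 17 bp
  [31,43): 12 bp
  [43,55): 12 bp
  [55,63): 8 bp
  [63,71): 8 bp
  [71,78): 7 bp
  [78,90): 12 bp
  [90,96): 6 bp
  [96,107): 11 bp
  [107,116): 9 bp
  [116,124): 8 bp
  [124,136): 12 bp
  [136,142): 6 bp
  [142,152): 10 bp
  [152,159): 7 bp
  [159,172): 13 bp
  [172,180): 8 bp
  [180,188): 8 bp
  [188,198): 10 bp
  [198,210): 12 bp
  [210,220): 10 bp
  [220,227): 7 bp
  [227,235): 8 bp
  [235,244): 9 bp
  [244,250): 6 bp

[4,6,6,6,7,7,7,8,8,8,8,8,8,9,9,10,10,10,10,11,12,12,12,12,12,13,17]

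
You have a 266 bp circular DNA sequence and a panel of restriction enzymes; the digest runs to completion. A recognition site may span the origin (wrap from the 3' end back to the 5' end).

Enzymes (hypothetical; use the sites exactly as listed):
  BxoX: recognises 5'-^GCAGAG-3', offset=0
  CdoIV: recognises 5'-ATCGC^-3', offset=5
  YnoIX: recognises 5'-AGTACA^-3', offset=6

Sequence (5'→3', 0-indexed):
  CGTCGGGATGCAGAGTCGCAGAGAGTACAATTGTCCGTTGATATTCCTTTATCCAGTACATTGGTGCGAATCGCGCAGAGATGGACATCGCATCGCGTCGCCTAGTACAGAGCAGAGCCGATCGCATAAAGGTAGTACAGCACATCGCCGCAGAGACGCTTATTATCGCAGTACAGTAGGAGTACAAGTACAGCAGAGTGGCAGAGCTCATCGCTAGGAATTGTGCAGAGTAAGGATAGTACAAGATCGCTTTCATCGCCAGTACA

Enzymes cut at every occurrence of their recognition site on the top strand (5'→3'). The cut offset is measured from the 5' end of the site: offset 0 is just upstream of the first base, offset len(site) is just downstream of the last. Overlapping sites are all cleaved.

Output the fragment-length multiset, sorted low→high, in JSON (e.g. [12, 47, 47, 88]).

[1,2,5,6,6,7,7,8,8,9,9,9,10,11,12,13,14,14,14,14,17,19,20,31]

Per-enzyme occurrences:
  BxoX GCAGAG/0: at [9, 17, 74, 111, 149, 192, 200, 224] ⇒ [9, 17, 74, 111, 149, 192, 200, 224]
  CdoIV ATCGC/5: at [69, 86, 91, 120, 143, 164, 209, 245, 254] ⇒ [74, 91, 96, 125, 148, 169, 214, 250, 259]
  YnoIX AGTACA/6: at [23, 54, 103, 133, 169, 180, 186, 237, 260] ⇒ [0, 29, 60, 109, 139, 175, 186, 192, 243]

Pooled cuts: [0, 9, 17, 29, 60, 74, 91, 96, 109, 111, 125, 139, 148, 149, 169, 175, 186, 192, 200, 214, 224, 243, 250, 259]

Fragment lengths:
  0→9: 9 bp
  9→17: 8 bp
  17→29: 12 bp
  29→60: 31 bp
  60→74: 14 bp
  74→91: 17 bp
  91→96: 5 bp
  96→109: 13 bp
  109→111: 2 bp
  111→125: 14 bp
  125→139: 14 bp
  139→148: 9 bp
  148→149: 1 bp
  149→169: 20 bp
  169→175: 6 bp
  175→186: 11 bp
  186→192: 6 bp
  192→200: 8 bp
  200→214: 14 bp
  214→224: 10 bp
  224→243: 19 bp
  243→250: 7 bp
  250→259: 9 bp
  259→0 (wrap): 266-259+0 = 7 bp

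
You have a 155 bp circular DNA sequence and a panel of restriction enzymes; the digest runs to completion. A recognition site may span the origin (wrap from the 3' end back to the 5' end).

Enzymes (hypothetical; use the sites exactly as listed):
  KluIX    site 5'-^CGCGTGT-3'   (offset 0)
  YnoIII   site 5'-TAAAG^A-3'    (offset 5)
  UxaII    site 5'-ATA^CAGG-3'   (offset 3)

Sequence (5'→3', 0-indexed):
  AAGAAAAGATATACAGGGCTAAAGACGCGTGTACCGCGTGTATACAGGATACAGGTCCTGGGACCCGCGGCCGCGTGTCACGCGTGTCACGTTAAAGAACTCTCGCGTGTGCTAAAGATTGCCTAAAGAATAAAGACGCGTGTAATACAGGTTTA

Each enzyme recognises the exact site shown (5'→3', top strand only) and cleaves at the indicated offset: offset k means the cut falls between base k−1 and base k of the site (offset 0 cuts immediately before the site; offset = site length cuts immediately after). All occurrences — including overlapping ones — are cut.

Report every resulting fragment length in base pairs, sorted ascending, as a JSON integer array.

[1,1,6,7,7,9,9,10,10,11,11,11,11,14,17,20]

Per-enzyme occurrences:
  KluIX CGCGTGT/0: at [25, 34, 71, 80, 103, 136] ⇒ [25, 34, 71, 80, 103, 136]
  YnoIII TAAAGA/5: at [19, 92, 112, 123, 130, 153] ⇒ [3, 24, 97, 117, 128, 135]
  UxaII ATACAGG/3: at [10, 41, 48, 144] ⇒ [13, 44, 51, 147]

Pooled cuts: [3, 13, 24, 25, 34, 44, 51, 71, 80, 97, 103, 117, 128, 135, 136, 147]

Fragments:
  3→13: 10 bp
  13→24: 11 bp
  24→25: 1 bp
  25→34: 9 bp
  34→44: 10 bp
  44→51: 7 bp
  51→71: 20 bp
  71→80: 9 bp
  80→97: 17 bp
  97→103: 6 bp
  103→117: 14 bp
  117→128: 11 bp
  128→135: 7 bp
  135→136: 1 bp
  136→147: 11 bp
  147→3 (wrap): 155-147+3 = 11 bp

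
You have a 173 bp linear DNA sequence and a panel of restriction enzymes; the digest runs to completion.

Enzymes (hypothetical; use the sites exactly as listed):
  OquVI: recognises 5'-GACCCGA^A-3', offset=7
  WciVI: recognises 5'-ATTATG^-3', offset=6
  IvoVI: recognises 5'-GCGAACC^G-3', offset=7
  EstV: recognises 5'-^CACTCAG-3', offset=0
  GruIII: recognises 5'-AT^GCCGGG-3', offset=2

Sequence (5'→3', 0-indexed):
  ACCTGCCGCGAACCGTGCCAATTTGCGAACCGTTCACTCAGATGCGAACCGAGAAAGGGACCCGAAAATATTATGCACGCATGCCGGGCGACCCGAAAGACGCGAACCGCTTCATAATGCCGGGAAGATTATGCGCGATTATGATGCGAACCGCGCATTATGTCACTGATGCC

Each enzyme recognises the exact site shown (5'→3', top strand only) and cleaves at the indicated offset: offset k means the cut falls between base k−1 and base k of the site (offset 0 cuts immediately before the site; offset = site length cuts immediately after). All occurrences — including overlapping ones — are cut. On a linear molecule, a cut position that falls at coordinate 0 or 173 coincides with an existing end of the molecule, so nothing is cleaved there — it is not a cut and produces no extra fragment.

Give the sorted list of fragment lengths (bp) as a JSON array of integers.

Scan for sites:
  OquVI (GACCCGAA, off=7): starts [58, 89] → cuts [65, 96]
  WciVI (ATTATG, off=6): starts [69, 127, 137, 156] → cuts [75, 133, 143, 162]
  IvoVI (GCGAACCG, off=7): starts [7, 24, 43, 101, 145] → cuts [14, 31, 50, 108, 152]
  EstV (CACTCAG, off=0): starts [34] → cuts [34]
  GruIII (ATGCCGGG, off=2): starts [80, 116] → cuts [82, 118]

All cut coordinates (distinct, sorted): [14, 31, 34, 50, 65, 75, 82, 96, 108, 118, 133, 143, 152, 162]

Fragments:
  [0,14): 14 bp
  [14,31): 17 bp
  [31,34): 3 bp
  [34,50): 16 bp
  [50,65): 15 bp
  [65,75): 10 bp
  [75,82): 7 bp
  [82,96): 14 bp
  [96,108): 12 bp
  [108,118): 10 bp
  [118,133): 15 bp
  [133,143): 10 bp
  [143,152): 9 bp
  [152,162): 10 bp
  [162,173): 11 bp

[3,7,9,10,10,10,10,11,12,14,14,15,15,16,17]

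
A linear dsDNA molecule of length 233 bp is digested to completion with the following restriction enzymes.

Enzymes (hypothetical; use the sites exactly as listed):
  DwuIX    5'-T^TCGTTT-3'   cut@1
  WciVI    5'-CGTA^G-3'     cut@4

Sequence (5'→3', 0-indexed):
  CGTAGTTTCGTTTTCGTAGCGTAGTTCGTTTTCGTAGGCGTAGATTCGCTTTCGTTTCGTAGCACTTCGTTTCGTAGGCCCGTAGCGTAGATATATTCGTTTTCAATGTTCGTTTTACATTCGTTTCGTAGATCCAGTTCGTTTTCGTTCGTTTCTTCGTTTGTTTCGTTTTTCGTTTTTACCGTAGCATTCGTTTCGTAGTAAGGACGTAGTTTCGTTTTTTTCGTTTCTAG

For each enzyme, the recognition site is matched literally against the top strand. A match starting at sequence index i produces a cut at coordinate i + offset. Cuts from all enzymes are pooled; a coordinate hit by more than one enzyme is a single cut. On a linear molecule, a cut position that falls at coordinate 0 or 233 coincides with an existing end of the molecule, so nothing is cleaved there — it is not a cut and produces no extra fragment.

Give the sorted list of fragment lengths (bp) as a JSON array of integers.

Site scan:
  DwuIX (TTCGTTT, off=1): starts [6, 24, 50, 65, 95, 108, 119, 137, 147, 155, 164, 171, 189, 213, 222] → cuts [7, 25, 51, 66, 96, 109, 120, 138, 148, 156, 165, 172, 190, 214, 223]
  WciVI (CGTAG, off=4): starts [0, 14, 19, 32, 38, 57, 72, 80, 85, 126, 182, 196, 207] → cuts [4, 18, 23, 36, 42, 61, 76, 84, 89, 130, 186, 200, 211]

Pooled cuts: [4, 7, 18, 23, 25, 36, 42, 51, 61, 66, 76, 84, 89, 96, 109, 120, 130, 138, 148, 156, 165, 172, 186, 190, 200, 211, 214, 223]

Fragments:
  [0,4): 4 bp
  [4,7): 3 bp
  [7,18): 11 bp
  [18,23): 5 bp
  [23,25): 2 bp
  [25,36): 11 bp
  [36,42): 6 bp
  [42,51): 9 bp
  [51,61): 10 bp
  [61,66): 5 bp
  [66,76): 10 bp
  [76,84): 8 bp
  [84,89): 5 bp
  [89,96): 7 bp
  [96,109): 13 bp
  [109,120): 11 bp
  [120,130): 10 bp
  [130,138): 8 bp
  [138,148): 10 bp
  [148,156): 8 bp
  [156,165): 9 bp
  [165,172): 7 bp
  [172,186): 14 bp
  [186,190): 4 bp
  [190,200): 10 bp
  [200,211): 11 bp
  [211,214): 3 bp
  [214,223): 9 bp
  [223,233): 10 bp

[2,3,3,4,4,5,5,5,6,7,7,8,8,8,9,9,9,10,10,10,10,10,10,11,11,11,11,13,14]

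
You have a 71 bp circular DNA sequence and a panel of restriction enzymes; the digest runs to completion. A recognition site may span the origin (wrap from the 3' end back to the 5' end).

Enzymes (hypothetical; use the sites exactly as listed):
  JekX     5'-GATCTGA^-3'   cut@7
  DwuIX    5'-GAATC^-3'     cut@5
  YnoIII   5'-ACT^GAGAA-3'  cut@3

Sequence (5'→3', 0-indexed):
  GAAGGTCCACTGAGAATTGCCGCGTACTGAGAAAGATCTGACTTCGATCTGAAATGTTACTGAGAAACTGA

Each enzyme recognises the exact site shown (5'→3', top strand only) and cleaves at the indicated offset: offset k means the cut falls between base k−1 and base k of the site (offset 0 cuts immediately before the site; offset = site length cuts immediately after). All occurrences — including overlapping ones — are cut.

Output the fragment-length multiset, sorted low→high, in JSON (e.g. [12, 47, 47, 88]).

[8,9,11,13,13,17]

Site scan:
  JekX GATCTGA/7: at [34, 45] ⇒ [41, 52]
  DwuIX (GAATC, off=5): no sites
  YnoIII ACTGAGAA/3: at [8, 25, 58, 66] ⇒ [11, 28, 61, 69]

Pooled cuts: [11, 28, 41, 52, 61, 69]

Fragment lengths:
  11→28: 17 bp
  28→41: 13 bp
  41→52: 11 bp
  52→61: 9 bp
  61→69: 8 bp
  69→11 (wrap): 71-69+11 = 13 bp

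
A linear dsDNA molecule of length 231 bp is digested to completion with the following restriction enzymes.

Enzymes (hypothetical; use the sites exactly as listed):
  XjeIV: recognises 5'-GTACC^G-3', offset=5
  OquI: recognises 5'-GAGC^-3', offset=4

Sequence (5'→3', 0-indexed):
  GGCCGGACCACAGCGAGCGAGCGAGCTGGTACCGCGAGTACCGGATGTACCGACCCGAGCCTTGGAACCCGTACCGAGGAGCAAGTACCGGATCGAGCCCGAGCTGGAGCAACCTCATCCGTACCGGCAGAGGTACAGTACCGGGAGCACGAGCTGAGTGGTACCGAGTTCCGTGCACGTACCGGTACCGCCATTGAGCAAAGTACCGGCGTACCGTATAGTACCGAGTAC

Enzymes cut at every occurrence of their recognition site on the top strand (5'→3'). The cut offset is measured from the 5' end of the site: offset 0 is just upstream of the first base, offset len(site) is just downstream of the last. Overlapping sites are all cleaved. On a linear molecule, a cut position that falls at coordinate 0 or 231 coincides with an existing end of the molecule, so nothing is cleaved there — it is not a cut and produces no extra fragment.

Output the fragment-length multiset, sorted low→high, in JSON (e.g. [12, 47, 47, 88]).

[4,4,6,6,6,6,6,6,7,7,7,8,8,9,9,9,9,10,10,11,15,15,17,18,18]

Site scan:
  XjeIV (GTACCG, off=5): starts [28, 37, 46, 70, 84, 120, 137, 160, 178, 184, 202, 210, 220] → cuts [33, 42, 51, 75, 89, 125, 142, 165, 183, 189, 207, 215, 225]
  OquI (GAGC, off=4): starts [14, 18, 22, 56, 78, 94, 100, 106, 144, 150, 195] → cuts [18, 22, 26, 60, 82, 98, 104, 110, 148, 154, 199]

Pooled cuts: [18, 22, 26, 33, 42, 51, 60, 75, 82, 89, 98, 104, 110, 125, 142, 148, 154, 165, 183, 189, 199, 207, 215, 225]

Fragment lengths:
  [0,18): 18 bp
  [18,22): 4 bp
  [22,26): 4 bp
  [26,33): 7 bp
  [33,42): 9 bp
  [42,51): 9 bp
  [51,60): 9 bp
  [60,75): 15 bp
  [75,82): 7 bp
  [82,89): 7 bp
  [89,98): 9 bp
  [98,104): 6 bp
  [104,110): 6 bp
  [110,125): 15 bp
  [125,142): 17 bp
  [142,148): 6 bp
  [148,154): 6 bp
  [154,165): 11 bp
  [165,183): 18 bp
  [183,189): 6 bp
  [189,199): 10 bp
  [199,207): 8 bp
  [207,215): 8 bp
  [215,225): 10 bp
  [225,231): 6 bp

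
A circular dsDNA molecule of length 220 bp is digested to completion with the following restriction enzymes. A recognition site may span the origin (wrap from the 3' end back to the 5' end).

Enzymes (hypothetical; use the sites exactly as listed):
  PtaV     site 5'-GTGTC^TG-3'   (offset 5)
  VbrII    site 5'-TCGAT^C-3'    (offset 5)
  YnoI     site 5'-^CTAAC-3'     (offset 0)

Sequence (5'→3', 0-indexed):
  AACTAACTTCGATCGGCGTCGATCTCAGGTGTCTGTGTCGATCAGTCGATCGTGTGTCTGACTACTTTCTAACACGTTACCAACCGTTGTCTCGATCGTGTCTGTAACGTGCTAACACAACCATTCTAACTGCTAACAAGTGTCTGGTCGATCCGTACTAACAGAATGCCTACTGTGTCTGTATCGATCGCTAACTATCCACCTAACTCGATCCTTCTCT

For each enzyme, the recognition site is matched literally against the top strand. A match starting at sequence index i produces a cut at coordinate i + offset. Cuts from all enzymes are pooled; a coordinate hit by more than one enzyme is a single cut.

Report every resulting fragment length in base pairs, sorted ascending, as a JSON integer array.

[2,4,5,6,6,7,8,8,8,9,9,9,10,10,10,10,11,12,12,14,22,28]

Site scan:
  PtaV (GTGTCTG, off=5): starts [28, 53, 97, 139, 174] → cuts [33, 58, 102, 144, 179]
  VbrII (TCGATC, off=5): starts [8, 18, 37, 45, 91, 147, 183, 207] → cuts [13, 23, 42, 50, 96, 152, 188, 212]
  YnoI (CTAAC, off=0): starts [2, 68, 111, 125, 132, 157, 190, 202, 218] → cuts [2, 68, 111, 125, 132, 157, 190, 202, 218]

Pooled cuts: [2, 13, 23, 33, 42, 50, 58, 68, 96, 102, 111, 125, 132, 144, 152, 157, 179, 188, 190, 202, 212, 218]

Fragment lengths:
  2→13: 11 bp
  13→23: 10 bp
  23→33: 10 bp
  33→42: 9 bp
  42→50: 8 bp
  50→58: 8 bp
  58→68: 10 bp
  68→96: 28 bp
  96→102: 6 bp
  102→111: 9 bp
  111→125: 14 bp
  125→132: 7 bp
  132→144: 12 bp
  144→152: 8 bp
  152→157: 5 bp
  157→179: 22 bp
  179→188: 9 bp
  188→190: 2 bp
  190→202: 12 bp
  202→212: 10 bp
  212→218: 6 bp
  218→2 (wrap): 220-218+2 = 4 bp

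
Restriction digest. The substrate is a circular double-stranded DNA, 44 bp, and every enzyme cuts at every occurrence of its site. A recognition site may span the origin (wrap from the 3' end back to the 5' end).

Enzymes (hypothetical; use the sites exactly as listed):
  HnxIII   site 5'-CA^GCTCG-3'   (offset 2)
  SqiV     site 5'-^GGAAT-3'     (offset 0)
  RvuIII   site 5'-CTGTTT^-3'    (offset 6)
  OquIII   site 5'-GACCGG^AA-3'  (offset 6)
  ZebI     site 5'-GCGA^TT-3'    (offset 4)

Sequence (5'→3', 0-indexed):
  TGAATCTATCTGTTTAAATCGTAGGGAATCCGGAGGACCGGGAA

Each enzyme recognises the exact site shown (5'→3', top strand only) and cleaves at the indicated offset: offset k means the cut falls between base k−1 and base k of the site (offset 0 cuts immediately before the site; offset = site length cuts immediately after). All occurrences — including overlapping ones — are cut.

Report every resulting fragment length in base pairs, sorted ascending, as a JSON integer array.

[9,16,19]

Site scan:
  HnxIII (CAGCTCG, off=2): no sites
  SqiV GGAAT/0: at [24, 40] ⇒ [24, 40]
  RvuIII CTGTTT/6: at [9] ⇒ [15]
  OquIII (GACCGGAA, off=6): no sites
  ZebI (GCGATT, off=4): no sites

All cut coordinates (distinct, sorted): [15, 24, 40]

Fragment lengths:
  15→24: 9 bp
  24→40: 16 bp
  40→15 (wrap): 44-40+15 = 19 bp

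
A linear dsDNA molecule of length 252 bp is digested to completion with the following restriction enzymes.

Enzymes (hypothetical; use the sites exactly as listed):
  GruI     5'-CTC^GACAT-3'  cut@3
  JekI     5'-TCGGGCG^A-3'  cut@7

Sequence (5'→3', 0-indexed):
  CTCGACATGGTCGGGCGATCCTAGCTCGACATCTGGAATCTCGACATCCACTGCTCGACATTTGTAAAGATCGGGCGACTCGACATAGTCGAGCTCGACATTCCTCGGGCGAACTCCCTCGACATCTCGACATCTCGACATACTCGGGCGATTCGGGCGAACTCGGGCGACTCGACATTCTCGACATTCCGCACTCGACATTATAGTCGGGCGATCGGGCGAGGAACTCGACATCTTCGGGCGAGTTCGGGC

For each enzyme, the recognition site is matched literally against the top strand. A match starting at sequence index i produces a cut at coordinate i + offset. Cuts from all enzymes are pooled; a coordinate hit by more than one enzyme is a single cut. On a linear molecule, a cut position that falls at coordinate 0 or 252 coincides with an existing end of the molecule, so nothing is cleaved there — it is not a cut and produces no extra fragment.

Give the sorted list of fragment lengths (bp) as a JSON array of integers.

Per-enzyme occurrences:
  GruI (CTCGACAT, off=3): starts [0, 24, 39, 53, 78, 93, 117, 125, 133, 170, 179, 193, 226] → cuts [3, 27, 42, 56, 81, 96, 120, 128, 136, 173, 182, 196, 229]
  JekI (TCGGGCGA, off=7): starts [10, 70, 104, 143, 152, 162, 206, 214, 236] → cuts [17, 77, 111, 150, 159, 169, 213, 221, 243]

All cut coordinates (distinct, sorted): [3, 17, 27, 42, 56, 77, 81, 96, 111, 120, 128, 136, 150, 159, 169, 173, 182, 196, 213, 221, 229, 243]

Fragments:
  [0,3): 3 bp
  [3,17): 14 bp
  [17,27): 10 bp
  [27,42): 15 bp
  [42,56): 14 bp
  [56,77): 21 bp
  [77,81): 4 bp
  [81,96): 15 bp
  [96,111): 15 bp
  [111,120): 9 bp
  [120,128): 8 bp
  [128,136): 8 bp
  [136,150): 14 bp
  [150,159): 9 bp
  [159,169): 10 bp
  [169,173): 4 bp
  [173,182): 9 bp
  [182,196): 14 bp
  [196,213): 17 bp
  [213,221): 8 bp
  [221,229): 8 bp
  [229,243): 14 bp
  [243,252): 9 bp

[3,4,4,8,8,8,8,9,9,9,9,10,10,14,14,14,14,14,15,15,15,17,21]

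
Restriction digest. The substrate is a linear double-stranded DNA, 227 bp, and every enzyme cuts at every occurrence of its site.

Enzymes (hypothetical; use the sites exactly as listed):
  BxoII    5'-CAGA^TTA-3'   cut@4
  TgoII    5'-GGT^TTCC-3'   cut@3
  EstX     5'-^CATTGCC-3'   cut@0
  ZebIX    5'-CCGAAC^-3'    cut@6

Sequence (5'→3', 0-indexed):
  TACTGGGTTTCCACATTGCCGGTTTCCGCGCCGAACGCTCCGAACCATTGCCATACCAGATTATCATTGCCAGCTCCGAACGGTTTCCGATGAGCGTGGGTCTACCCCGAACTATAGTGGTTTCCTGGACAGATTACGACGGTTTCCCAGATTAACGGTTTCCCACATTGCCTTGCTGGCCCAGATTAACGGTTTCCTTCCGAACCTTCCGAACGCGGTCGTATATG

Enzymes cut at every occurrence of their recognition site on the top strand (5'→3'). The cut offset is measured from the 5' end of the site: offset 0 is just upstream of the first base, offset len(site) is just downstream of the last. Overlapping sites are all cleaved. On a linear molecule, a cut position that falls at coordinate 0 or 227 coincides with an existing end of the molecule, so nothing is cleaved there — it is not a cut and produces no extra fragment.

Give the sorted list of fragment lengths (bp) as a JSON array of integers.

[3,4,5,6,8,8,8,8,9,9,9,10,10,12,12,13,13,15,17,20,28]

Site scan:
  BxoII CAGATTA/4: at [56, 129, 147, 181] ⇒ [60, 133, 151, 185]
  TgoII GGTTTCC/3: at [5, 20, 81, 118, 140, 156, 190] ⇒ [8, 23, 84, 121, 143, 159, 193]
  EstX CATTGCC/0: at [13, 45, 64, 165] ⇒ [13, 45, 64, 165]
  ZebIX CCGAAC/6: at [30, 39, 75, 106, 199, 208] ⇒ [36, 45, 81, 112, 205, 214]

All cut coordinates (distinct, sorted): [8, 13, 23, 36, 45, 60, 64, 81, 84, 112, 121, 133, 143, 151, 159, 165, 185, 193, 205, 214]

Fragment lengths:
  [0,8): 8 bp
  [8,13): 5 bp
  [13,23): 10 bp
  [23,36): 13 bp
  [36,45): 9 bp
  [45,60): 15 bp
  [60,64): 4 bp
  [64,81): 17 bp
  [81,84): 3 bp
  [84,112): 28 bp
  [112,121): 9 bp
  [121,133): 12 bp
  [133,143): 10 bp
  [143,151): 8 bp
  [151,159): 8 bp
  [159,165): 6 bp
  [165,185): 20 bp
  [185,193): 8 bp
  [193,205): 12 bp
  [205,214): 9 bp
  [214,227): 13 bp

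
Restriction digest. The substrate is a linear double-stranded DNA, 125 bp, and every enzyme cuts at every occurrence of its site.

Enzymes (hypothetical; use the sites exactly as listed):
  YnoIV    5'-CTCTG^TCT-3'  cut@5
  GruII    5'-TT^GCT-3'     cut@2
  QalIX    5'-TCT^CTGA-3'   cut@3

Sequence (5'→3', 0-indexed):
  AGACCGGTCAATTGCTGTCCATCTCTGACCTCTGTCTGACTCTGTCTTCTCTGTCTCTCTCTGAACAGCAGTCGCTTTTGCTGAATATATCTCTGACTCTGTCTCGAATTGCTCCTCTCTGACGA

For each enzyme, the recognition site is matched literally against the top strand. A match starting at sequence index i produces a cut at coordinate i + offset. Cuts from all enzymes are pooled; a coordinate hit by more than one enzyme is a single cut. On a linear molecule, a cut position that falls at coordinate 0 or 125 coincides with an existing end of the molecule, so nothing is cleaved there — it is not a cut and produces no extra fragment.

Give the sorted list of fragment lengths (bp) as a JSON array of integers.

[7,7,8,9,9,9,10,10,11,13,13,19]

Site scan:
  YnoIV CTCTGTCT/5: at [29, 39, 48, 96] ⇒ [34, 44, 53, 101]
  GruII TTGCT/2: at [11, 77, 108] ⇒ [13, 79, 110]
  QalIX TCTCTGA/3: at [21, 57, 89, 115] ⇒ [24, 60, 92, 118]

All cut coordinates (distinct, sorted): [13, 24, 34, 44, 53, 60, 79, 92, 101, 110, 118]

Fragments:
  [0,13): 13 bp
  [13,24): 11 bp
  [24,34): 10 bp
  [34,44): 10 bp
  [44,53): 9 bp
  [53,60): 7 bp
  [60,79): 19 bp
  [79,92): 13 bp
  [92,101): 9 bp
  [101,110): 9 bp
  [110,118): 8 bp
  [118,125): 7 bp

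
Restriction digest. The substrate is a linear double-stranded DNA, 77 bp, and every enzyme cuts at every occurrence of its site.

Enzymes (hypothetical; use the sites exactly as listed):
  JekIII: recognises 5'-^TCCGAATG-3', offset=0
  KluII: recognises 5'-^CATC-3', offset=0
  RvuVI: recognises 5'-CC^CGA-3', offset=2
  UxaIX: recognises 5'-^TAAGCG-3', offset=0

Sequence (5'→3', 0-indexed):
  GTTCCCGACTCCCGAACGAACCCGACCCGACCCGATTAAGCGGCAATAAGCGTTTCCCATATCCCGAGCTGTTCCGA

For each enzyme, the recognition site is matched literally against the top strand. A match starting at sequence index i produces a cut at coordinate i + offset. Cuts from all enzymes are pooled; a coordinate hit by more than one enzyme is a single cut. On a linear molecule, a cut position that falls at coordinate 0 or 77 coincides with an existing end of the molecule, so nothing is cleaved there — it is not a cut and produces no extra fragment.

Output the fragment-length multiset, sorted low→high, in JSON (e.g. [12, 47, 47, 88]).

[4,5,5,5,7,10,10,13,18]

Site scan:
  JekIII (TCCGAATG, off=0): no sites
  KluII (CATC, off=0): no sites
  RvuVI CCCGA/2: at [3, 10, 20, 25, 30, 62] ⇒ [5, 12, 22, 27, 32, 64]
  UxaIX TAAGCG/0: at [36, 46] ⇒ [36, 46]

All cut coordinates (distinct, sorted): [5, 12, 22, 27, 32, 36, 46, 64]

Fragment lengths:
  [0,5): 5 bp
  [5,12): 7 bp
  [12,22): 10 bp
  [22,27): 5 bp
  [27,32): 5 bp
  [32,36): 4 bp
  [36,46): 10 bp
  [46,64): 18 bp
  [64,77): 13 bp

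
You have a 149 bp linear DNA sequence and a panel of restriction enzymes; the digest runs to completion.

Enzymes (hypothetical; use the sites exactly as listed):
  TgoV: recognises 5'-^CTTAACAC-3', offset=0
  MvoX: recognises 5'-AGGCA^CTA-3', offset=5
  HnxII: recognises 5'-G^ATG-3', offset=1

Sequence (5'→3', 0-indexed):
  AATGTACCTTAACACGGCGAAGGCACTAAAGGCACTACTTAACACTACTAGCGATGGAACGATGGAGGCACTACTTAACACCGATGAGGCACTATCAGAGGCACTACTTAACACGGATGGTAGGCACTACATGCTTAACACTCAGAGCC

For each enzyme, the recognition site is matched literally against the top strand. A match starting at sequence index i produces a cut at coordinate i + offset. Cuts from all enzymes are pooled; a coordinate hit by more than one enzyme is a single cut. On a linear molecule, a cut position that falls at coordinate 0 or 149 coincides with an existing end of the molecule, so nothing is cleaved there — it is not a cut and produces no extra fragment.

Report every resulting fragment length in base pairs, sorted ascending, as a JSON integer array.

Scan for sites:
  TgoV CTTAACAC/0: at [7, 37, 73, 106, 133] ⇒ [7, 37, 73, 106, 133]
  MvoX AGGCACTA/5: at [20, 29, 65, 86, 98, 121] ⇒ [25, 34, 70, 91, 103, 126]
  HnxII GATG/1: at [52, 60, 82, 115] ⇒ [53, 61, 83, 116]

All cut coordinates (distinct, sorted): [7, 25, 34, 37, 53, 61, 70, 73, 83, 91, 103, 106, 116, 126, 133]

Fragment lengths:
  [0,7): 7 bp
  [7,25): 18 bp
  [25,34): 9 bp
  [34,37): 3 bp
  [37,53): 16 bp
  [53,61): 8 bp
  [61,70): 9 bp
  [70,73): 3 bp
  [73,83): 10 bp
  [83,91): 8 bp
  [91,103): 12 bp
  [103,106): 3 bp
  [106,116): 10 bp
  [116,126): 10 bp
  [126,133): 7 bp
  [133,149): 16 bp

[3,3,3,7,7,8,8,9,9,10,10,10,12,16,16,18]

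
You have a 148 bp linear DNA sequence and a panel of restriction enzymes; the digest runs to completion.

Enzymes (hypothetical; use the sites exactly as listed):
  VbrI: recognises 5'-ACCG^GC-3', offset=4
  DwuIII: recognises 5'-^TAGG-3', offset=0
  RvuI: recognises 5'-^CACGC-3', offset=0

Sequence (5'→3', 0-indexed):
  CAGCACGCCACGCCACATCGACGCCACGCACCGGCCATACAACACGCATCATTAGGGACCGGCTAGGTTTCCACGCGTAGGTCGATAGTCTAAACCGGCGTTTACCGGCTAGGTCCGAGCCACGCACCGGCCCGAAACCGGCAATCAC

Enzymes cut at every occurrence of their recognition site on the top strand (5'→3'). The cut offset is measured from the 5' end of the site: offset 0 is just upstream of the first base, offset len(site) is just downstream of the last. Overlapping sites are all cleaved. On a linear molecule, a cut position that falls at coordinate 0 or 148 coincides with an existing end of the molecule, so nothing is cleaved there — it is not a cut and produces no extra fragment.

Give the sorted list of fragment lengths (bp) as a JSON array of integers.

[2,2,3,5,6,8,8,9,9,9,9,10,10,11,11,16,20]

Scan for sites:
  VbrI ACCGGC/4: at [29, 57, 93, 103, 125, 136] ⇒ [33, 61, 97, 107, 129, 140]
  DwuIII TAGG/0: at [52, 63, 77, 109] ⇒ [52, 63, 77, 109]
  RvuI CACGC/0: at [3, 8, 24, 42, 71, 120] ⇒ [3, 8, 24, 42, 71, 120]

All cut coordinates (distinct, sorted): [3, 8, 24, 33, 42, 52, 61, 63, 71, 77, 97, 107, 109, 120, 129, 140]

Fragment lengths:
  [0,3): 3 bp
  [3,8): 5 bp
  [8,24): 16 bp
  [24,33): 9 bp
  [33,42): 9 bp
  [42,52): 10 bp
  [52,61): 9 bp
  [61,63): 2 bp
  [63,71): 8 bp
  [71,77): 6 bp
  [77,97): 20 bp
  [97,107): 10 bp
  [107,109): 2 bp
  [109,120): 11 bp
  [120,129): 9 bp
  [129,140): 11 bp
  [140,148): 8 bp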